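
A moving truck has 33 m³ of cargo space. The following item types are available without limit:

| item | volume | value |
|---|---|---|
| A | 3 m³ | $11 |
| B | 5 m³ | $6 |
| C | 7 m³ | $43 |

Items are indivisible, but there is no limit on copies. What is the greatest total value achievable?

Best value-per-unit is C at 43/7; filling with it alone gives 4×43 = 172.
Optimal mix: 1×A + 4×C → volume 31, value 183.

$183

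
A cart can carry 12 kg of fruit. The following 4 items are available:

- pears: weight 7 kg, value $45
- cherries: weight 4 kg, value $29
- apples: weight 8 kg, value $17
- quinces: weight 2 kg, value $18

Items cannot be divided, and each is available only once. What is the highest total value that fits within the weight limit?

Check high-value combinations within 12 kg:
- pears+cherries: weight 7+4=11, value 45+29=74
- pears+quinces: weight 7+2=9, value 45+18=63
- cherries+quinces: weight 4+2=6, value 29+18=47
- cherries+apples: weight 4+8=12, value 29+17=46
Best: $74.

$74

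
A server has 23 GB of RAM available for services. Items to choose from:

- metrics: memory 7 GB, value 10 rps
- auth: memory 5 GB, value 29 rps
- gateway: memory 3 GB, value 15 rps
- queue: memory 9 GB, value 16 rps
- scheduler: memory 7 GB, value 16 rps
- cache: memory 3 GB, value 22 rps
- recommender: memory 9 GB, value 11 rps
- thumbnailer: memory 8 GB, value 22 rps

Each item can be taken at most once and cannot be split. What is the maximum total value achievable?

89 rps

This is a 0/1 knapsack; check combinations near the capacity.
- auth+scheduler+cache+thumbnailer: memory 5+7+3+8=23, value 29+16+22+22=89
- auth+gateway+cache+thumbnailer: memory 5+3+3+8=19, value 29+15+22+22=88
- metrics+auth+cache+thumbnailer: memory 7+5+3+8=23, value 10+29+22+22=83
Best: 89 rps.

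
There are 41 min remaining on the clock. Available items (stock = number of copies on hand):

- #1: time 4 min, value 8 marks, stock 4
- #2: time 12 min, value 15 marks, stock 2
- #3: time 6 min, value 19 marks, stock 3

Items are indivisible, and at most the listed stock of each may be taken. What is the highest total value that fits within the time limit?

Best selections within time 41 and stock limits:
- 4×#1 + 3×#3: time 34, value 89
- 2×#1 + 1×#2 + 3×#3: time 38, value 88
- 4×#1 + 1×#2 + 2×#3: time 40, value 85
Best: 89 marks.

89 marks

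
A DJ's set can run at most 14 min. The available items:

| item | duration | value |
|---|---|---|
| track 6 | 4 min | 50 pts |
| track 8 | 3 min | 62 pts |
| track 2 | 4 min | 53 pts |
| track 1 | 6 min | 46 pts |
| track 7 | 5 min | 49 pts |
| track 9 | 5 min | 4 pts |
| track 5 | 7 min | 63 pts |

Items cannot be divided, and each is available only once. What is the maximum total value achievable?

Check high-value combinations within 14 min:
- track 8+track 2+track 5: duration 3+4+7=14, value 62+53+63=178
- track 6+track 8+track 5: duration 4+3+7=14, value 50+62+63=175
- track 6+track 8+track 2: duration 4+3+4=11, value 50+62+53=165
- track 8+track 2+track 7: duration 3+4+5=12, value 62+53+49=164
Best: 178 pts.

178 pts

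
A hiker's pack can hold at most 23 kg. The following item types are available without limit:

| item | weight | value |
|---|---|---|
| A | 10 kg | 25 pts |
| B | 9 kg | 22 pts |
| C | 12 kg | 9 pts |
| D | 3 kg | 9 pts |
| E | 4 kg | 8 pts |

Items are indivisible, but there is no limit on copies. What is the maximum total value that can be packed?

63 pts

Best value-per-unit is D at 9/3, and filling with it alone uses weight 7×3=21. No mix of the others beats 7×9 = 63.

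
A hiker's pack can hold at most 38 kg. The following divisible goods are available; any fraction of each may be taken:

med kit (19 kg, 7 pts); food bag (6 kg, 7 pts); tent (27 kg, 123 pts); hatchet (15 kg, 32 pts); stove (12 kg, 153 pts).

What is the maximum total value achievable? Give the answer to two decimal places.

Take in order of value per unit:
- stove (153/12 per unit): all 12 → value 153, running total 153.00
- tent (123/27 per unit): 26 of 27 → value 26×123/27 = 118.4444, running total 271.44
Total 271.44.

271.44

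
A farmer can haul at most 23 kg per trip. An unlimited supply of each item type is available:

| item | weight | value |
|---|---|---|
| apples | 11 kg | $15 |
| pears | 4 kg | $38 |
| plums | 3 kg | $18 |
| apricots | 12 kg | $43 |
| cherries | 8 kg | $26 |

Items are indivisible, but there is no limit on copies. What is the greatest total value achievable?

$208

Best value-per-unit is pears at 38/4; filling with it alone gives 5×38 = 190.
Optimal mix: 5×pears + 1×plums → weight 23, value 208.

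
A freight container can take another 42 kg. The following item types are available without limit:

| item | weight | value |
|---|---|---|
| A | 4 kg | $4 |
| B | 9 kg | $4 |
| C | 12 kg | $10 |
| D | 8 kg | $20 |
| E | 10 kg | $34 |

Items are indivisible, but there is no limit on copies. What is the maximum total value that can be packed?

Best value-per-unit is E at 34/10, and filling with it alone uses weight 4×10=40. No mix of the others beats 4×34 = 136.

$136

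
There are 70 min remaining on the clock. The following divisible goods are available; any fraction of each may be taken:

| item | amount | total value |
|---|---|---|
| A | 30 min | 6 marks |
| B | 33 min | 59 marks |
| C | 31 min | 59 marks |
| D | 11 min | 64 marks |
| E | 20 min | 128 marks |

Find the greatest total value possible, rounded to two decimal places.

265.30

Take in order of value per unit:
- E (128/20 per unit): all 20 → value 128, running total 128.00
- D (64/11 per unit): all 11 → value 64, running total 192.00
- C (59/31 per unit): all 31 → value 59, running total 251.00
- B (59/33 per unit): 8 of 33 → value 8×59/33 = 14.3030, running total 265.30
Total 265.30.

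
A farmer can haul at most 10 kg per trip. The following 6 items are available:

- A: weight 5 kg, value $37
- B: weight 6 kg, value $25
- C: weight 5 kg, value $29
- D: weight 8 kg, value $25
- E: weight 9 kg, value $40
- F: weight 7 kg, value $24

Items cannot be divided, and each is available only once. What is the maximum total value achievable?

$66

Check high-value combinations within 10 kg:
- A+C: weight 5+5=10, value 37+29=66
- E: weight 9, value 40
- A: weight 5, value 37
Best: $66.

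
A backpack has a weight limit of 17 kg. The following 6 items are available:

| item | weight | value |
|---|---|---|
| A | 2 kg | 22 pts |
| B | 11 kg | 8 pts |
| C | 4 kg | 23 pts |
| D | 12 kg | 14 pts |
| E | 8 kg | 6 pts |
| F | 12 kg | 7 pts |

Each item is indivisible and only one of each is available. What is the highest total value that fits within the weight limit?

53 pts

This is a 0/1 knapsack; check combinations near the capacity.
- A+B+C: weight 2+11+4=17, value 22+8+23=53
- A+C+E: weight 2+4+8=14, value 22+23+6=51
- A+C: weight 2+4=6, value 22+23=45
- C+D: weight 4+12=16, value 23+14=37
Best: 53 pts.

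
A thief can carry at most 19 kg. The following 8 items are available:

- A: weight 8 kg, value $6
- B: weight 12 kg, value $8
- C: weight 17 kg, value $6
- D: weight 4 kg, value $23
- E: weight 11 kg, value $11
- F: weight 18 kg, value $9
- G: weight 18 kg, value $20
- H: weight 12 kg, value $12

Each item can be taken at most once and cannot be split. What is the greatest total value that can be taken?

$35

Check high-value combinations within 19 kg:
- D+H: weight 4+12=16, value 23+12=35
- D+E: weight 4+11=15, value 23+11=34
- B+D: weight 12+4=16, value 8+23=31
Best: $35.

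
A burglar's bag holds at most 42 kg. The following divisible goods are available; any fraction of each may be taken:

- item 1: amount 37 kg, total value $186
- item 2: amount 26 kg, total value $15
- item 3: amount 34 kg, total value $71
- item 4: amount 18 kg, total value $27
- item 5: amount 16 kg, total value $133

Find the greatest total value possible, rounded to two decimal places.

Take in order of value per unit:
- item 5 (133/16 per unit): all 16 → value 133, running total 133.00
- item 1 (186/37 per unit): 26 of 37 → value 26×186/37 = 130.7027, running total 263.70
Total 263.70.

263.70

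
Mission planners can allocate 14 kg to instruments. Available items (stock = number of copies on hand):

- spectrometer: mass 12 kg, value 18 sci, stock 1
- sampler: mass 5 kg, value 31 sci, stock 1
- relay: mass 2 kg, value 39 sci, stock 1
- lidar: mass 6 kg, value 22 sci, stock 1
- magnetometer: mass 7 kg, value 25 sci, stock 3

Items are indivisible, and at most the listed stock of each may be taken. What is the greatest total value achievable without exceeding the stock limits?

Best selections within mass 14 and stock limits:
- 1×sampler + 1×relay + 1×magnetometer: mass 14, value 95
- 1×sampler + 1×relay + 1×lidar: mass 13, value 92
- 1×sampler + 1×relay: mass 7, value 70
- 1×relay + 1×magnetometer: mass 9, value 64
Best: 95 sci.

95 sci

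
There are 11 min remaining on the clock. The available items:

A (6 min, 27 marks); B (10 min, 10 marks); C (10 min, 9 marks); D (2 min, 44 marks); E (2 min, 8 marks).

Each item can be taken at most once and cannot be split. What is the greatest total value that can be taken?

79 marks

This is a 0/1 knapsack; check combinations near the capacity.
- A+D+E: time 6+2+2=10, value 27+44+8=79
- A+D: time 6+2=8, value 27+44=71
- D+E: time 2+2=4, value 44+8=52
- D: time 2, value 44
- A+E: time 6+2=8, value 27+8=35
Best: 79 marks.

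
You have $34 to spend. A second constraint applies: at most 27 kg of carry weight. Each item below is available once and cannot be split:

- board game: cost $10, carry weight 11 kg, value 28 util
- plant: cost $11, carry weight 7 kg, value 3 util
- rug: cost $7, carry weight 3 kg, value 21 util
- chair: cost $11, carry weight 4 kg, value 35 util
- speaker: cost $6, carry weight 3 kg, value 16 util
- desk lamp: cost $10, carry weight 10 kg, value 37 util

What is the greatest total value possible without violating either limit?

Feasible sets respecting both limits:
- rug+chair+speaker+desk lamp: cost 34, carry weight 20, value 109
- board game+rug+speaker+desk lamp: cost 33, carry weight 27, value 102
- board game+rug+chair+speaker: cost 34, carry weight 21, value 100
- board game+chair+desk lamp: cost 31, carry weight 25, value 100
Best: 109 util.

109 util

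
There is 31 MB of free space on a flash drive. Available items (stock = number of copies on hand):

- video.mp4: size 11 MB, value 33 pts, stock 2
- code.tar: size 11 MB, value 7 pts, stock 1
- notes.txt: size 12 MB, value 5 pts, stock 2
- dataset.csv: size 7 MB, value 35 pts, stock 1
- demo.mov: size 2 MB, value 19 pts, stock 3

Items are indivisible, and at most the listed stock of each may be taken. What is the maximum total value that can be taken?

125 pts

Best selections within size 31 and stock limits:
- 1×video.mp4 + 1×dataset.csv + 3×demo.mov: size 24, value 125
- 2×video.mp4 + 3×demo.mov: size 28, value 123
- 2×video.mp4 + 1×dataset.csv + 1×demo.mov: size 31, value 120
Best: 125 pts.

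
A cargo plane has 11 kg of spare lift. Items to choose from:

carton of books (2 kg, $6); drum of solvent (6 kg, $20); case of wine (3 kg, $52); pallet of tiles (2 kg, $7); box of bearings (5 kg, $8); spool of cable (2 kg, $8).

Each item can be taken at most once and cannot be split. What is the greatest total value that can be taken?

$80

Check high-value combinations within 11 kg:
- drum of solvent+case of wine+spool of cable: weight 6+3+2=11, value 20+52+8=80
- drum of solvent+case of wine+pallet of tiles: weight 6+3+2=11, value 20+52+7=79
- carton of books+drum of solvent+case of wine: weight 2+6+3=11, value 6+20+52=78
Best: $80.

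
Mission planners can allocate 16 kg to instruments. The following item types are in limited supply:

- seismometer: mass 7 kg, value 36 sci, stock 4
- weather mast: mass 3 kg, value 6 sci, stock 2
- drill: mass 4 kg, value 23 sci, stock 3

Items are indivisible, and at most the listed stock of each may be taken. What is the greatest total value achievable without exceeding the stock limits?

82 sci

Top feasible selections:
- 1×seismometer + 2×drill: mass 15, value 82
- 1×weather mast + 3×drill: mass 15, value 75
Best: 82 sci.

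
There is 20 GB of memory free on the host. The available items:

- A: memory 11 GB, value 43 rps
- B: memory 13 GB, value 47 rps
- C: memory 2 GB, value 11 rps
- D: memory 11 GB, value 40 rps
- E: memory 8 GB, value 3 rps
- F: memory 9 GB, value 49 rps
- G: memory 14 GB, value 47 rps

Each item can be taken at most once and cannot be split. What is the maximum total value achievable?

This is a 0/1 knapsack; check combinations near the capacity.
- A+F: memory 11+9=20, value 43+49=92
- D+F: memory 11+9=20, value 40+49=89
- C+E+F: memory 2+8+9=19, value 11+3+49=63
Best: 92 rps.

92 rps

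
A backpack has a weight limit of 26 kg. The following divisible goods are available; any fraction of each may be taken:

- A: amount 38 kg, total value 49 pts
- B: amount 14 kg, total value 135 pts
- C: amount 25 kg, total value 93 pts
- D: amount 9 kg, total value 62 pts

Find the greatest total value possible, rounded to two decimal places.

Take in order of value per unit:
- B (135/14 per unit): all 14 → value 135, running total 135.00
- D (62/9 per unit): all 9 → value 62, running total 197.00
- C (93/25 per unit): 3 of 25 → value 3×93/25 = 11.1600, running total 208.16
Total 208.16.

208.16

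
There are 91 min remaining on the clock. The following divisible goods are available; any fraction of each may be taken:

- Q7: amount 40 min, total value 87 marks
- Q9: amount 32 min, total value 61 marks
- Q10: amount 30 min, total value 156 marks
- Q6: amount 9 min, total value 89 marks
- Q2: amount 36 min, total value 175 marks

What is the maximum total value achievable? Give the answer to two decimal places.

Take in order of value per unit:
- Q6 (89/9 per unit): all 9 → value 89, running total 89.00
- Q10 (156/30 per unit): all 30 → value 156, running total 245.00
- Q2 (175/36 per unit): all 36 → value 175, running total 420.00
- Q7 (87/40 per unit): 16 of 40 → value 16×87/40 = 34.8000, running total 454.80
Total 454.80.

454.80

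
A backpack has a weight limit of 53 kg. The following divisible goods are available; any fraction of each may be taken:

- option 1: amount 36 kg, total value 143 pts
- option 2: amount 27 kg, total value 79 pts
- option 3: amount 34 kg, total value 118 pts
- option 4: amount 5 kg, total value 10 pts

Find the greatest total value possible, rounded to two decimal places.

Take in order of value per unit:
- option 1 (143/36 per unit): all 36 → value 143, running total 143.00
- option 3 (118/34 per unit): 17 of 34 → value 17×118/34 = 59.0000, running total 202.00
Total 202.00.

202.00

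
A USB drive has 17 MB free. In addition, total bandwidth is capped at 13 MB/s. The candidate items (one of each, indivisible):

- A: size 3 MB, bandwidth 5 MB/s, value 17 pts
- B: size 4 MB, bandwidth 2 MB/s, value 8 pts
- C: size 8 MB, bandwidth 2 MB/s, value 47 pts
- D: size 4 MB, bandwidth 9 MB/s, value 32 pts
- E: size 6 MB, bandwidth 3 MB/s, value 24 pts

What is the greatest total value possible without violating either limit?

Feasible sets respecting both limits:
- A+C+E: size 17, bandwidth 10, value 88
- B+C+D: size 16, bandwidth 13, value 87
- C+D: size 12, bandwidth 11, value 79
Best: 88 pts.

88 pts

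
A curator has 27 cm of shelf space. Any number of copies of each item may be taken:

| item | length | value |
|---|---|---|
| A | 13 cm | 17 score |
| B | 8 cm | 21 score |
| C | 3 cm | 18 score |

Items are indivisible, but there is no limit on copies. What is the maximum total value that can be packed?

Best value-per-unit is C at 18/3, and filling with it alone uses length 9×3=27. No mix of the others beats 9×18 = 162.

162 score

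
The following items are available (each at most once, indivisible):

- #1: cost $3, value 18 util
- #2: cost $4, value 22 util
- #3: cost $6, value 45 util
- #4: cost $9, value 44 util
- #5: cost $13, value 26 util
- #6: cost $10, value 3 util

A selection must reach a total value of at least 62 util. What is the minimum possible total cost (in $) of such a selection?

9

Subsets with value ≥ 62, sorted by total cost:
- #1+#3: cost 9, value 63
- #2+#3: cost 10, value 67
- #1+#4: cost 12, value 62
- #1+#2+#3: cost 13, value 85
Minimum cost: 9 $.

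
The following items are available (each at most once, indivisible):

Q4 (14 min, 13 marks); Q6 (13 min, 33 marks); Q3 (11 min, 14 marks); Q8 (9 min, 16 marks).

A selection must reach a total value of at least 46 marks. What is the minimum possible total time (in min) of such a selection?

Subsets with value ≥ 46, sorted by total time:
- Q6+Q8: time 22, value 49
- Q6+Q3: time 24, value 47
- Q4+Q6: time 27, value 46
- Q6+Q3+Q8: time 33, value 63
Minimum time: 22 min.

22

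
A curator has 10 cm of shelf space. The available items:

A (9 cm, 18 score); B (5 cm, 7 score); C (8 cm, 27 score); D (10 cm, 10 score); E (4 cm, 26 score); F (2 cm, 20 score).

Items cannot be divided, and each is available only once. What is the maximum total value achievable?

47 score

This is a 0/1 knapsack; check combinations near the capacity.
- C+F: length 8+2=10, value 27+20=47
- E+F: length 4+2=6, value 26+20=46
- B+E: length 5+4=9, value 7+26=33
- B+F: length 5+2=7, value 7+20=27
Best: 47 score.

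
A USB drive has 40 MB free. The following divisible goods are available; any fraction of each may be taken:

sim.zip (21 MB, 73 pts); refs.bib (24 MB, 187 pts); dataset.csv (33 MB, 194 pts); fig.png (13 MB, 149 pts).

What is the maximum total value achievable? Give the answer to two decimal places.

Take in order of value per unit:
- fig.png (149/13 per unit): all 13 → value 149, running total 149.00
- refs.bib (187/24 per unit): all 24 → value 187, running total 336.00
- dataset.csv (194/33 per unit): 3 of 33 → value 3×194/33 = 17.6364, running total 353.64
Total 353.64.

353.64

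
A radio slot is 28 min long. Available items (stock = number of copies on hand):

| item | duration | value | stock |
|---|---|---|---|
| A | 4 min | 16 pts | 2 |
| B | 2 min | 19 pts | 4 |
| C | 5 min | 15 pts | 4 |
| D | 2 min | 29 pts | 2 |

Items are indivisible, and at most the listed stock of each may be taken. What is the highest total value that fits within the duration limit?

Top feasible selections:
- 2×A + 4×B + 1×C + 2×D: duration 25, value 181
- 1×A + 4×B + 2×C + 2×D: duration 26, value 180
- 4×B + 3×C + 2×D: duration 27, value 179
Best: 181 pts.

181 pts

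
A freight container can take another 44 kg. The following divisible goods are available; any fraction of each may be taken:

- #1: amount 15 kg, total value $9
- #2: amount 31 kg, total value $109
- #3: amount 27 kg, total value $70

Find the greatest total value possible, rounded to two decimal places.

142.70

Take in order of value per unit:
- #2 (109/31 per unit): all 31 → value 109, running total 109.00
- #3 (70/27 per unit): 13 of 27 → value 13×70/27 = 33.7037, running total 142.70
Total 142.70.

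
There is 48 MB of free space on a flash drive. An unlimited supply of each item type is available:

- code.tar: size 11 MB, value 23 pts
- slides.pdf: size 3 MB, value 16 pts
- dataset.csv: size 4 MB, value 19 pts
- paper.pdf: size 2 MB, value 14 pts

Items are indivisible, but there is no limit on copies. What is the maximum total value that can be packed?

Best value-per-unit is paper.pdf at 14/2, and filling with it alone uses size 24×2=48. No mix of the others beats 24×14 = 336.

336 pts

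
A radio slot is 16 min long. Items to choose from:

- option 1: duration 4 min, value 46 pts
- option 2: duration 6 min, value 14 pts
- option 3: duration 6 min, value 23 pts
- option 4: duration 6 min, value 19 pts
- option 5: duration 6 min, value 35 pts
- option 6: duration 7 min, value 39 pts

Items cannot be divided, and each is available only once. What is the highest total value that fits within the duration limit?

Check high-value combinations within 16 min:
- option 1+option 3+option 5: duration 4+6+6=16, value 46+23+35=104
- option 1+option 4+option 5: duration 4+6+6=16, value 46+19+35=100
- option 1+option 2+option 5: duration 4+6+6=16, value 46+14+35=95
Best: 104 pts.

104 pts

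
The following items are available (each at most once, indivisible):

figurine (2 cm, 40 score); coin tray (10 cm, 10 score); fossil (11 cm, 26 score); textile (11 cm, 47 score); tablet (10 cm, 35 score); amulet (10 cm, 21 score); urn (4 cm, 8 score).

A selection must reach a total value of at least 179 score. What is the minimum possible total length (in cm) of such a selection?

54

Subsets with value ≥ 179, sorted by total length:
- figurine+coin tray+fossil+textile+tablet+amulet: length 54, value 179
- figurine+coin tray+fossil+textile+tablet+amulet+urn: length 58, value 187
Minimum length: 54 cm.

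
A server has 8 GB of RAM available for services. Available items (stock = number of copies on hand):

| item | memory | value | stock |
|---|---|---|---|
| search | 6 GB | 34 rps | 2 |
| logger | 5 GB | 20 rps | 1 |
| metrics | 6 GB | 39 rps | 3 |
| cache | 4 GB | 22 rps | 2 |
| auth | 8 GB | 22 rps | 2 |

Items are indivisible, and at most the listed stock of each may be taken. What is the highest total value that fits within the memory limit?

Best selections within memory 8 and stock limits:
- 2×cache: memory 8, value 44
- 1×metrics: memory 6, value 39
- 1×search: memory 6, value 34
- 1×cache: memory 4, value 22
Best: 44 rps.

44 rps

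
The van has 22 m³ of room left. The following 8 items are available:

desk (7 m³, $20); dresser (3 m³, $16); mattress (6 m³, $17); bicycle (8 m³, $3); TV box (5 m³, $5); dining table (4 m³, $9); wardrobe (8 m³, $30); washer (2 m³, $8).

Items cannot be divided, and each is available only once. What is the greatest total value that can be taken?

This is a 0/1 knapsack; check combinations near the capacity.
- desk+dresser+dining table+wardrobe: volume 7+3+4+8=22, value 20+16+9+30=75
- desk+dresser+wardrobe+washer: volume 7+3+8+2=20, value 20+16+30+8=74
- dresser+mattress+dining table+wardrobe: volume 3+6+4+8=21, value 16+17+9+30=72
- dresser+mattress+wardrobe+washer: volume 3+6+8+2=19, value 16+17+30+8=71
- desk+dresser+mattress+dining table+washer: volume 7+3+6+4+2=22, value 20+16+17+9+8=70
Best: $75.

$75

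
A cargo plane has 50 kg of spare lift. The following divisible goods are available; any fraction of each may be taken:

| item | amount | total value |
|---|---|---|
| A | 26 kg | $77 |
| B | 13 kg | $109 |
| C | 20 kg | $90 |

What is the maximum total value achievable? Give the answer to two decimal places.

Take in order of value per unit:
- B (109/13 per unit): all 13 → value 109, running total 109.00
- C (90/20 per unit): all 20 → value 90, running total 199.00
- A (77/26 per unit): 17 of 26 → value 17×77/26 = 50.3462, running total 249.35
Total 249.35.

249.35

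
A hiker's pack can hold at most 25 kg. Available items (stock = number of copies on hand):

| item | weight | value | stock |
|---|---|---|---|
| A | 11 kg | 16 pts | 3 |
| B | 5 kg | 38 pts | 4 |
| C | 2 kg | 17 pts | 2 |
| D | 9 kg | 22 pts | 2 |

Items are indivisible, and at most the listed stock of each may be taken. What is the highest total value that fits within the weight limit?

Top feasible selections:
- 4×B + 2×C: weight 24, value 186
- 4×B + 1×C: weight 22, value 169
Best: 186 pts.

186 pts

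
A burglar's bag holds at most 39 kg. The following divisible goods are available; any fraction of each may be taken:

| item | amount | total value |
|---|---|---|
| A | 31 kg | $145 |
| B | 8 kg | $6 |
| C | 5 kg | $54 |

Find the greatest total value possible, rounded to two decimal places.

201.25

Take in order of value per unit:
- C (54/5 per unit): all 5 → value 54, running total 54.00
- A (145/31 per unit): all 31 → value 145, running total 199.00
- B (6/8 per unit): 3 of 8 → value 3×6/8 = 2.2500, running total 201.25
Total 201.25.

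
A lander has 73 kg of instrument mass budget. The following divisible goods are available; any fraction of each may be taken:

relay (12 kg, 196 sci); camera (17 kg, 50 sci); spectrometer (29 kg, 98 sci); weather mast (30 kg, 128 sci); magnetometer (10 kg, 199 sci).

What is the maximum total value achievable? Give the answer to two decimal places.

593.97

Take in order of value per unit:
- magnetometer (199/10 per unit): all 10 → value 199, running total 199.00
- relay (196/12 per unit): all 12 → value 196, running total 395.00
- weather mast (128/30 per unit): all 30 → value 128, running total 523.00
- spectrometer (98/29 per unit): 21 of 29 → value 21×98/29 = 70.9655, running total 593.97
Total 593.97.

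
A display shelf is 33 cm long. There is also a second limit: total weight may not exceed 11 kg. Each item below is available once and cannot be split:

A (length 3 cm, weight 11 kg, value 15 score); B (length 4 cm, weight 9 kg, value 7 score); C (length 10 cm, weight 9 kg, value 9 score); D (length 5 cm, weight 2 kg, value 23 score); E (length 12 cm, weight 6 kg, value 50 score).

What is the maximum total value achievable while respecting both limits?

Feasible sets respecting both limits:
- D+E: length 17, weight 8, value 73
- E: length 12, weight 6, value 50
- C+D: length 15, weight 11, value 32
Best: 73 score.

73 score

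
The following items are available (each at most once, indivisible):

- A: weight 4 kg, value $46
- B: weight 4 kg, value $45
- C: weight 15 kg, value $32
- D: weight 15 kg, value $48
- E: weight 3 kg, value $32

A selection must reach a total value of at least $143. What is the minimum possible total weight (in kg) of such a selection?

Subsets with value ≥ 143, sorted by total weight:
- A+B+D+E: weight 26, value 171
- A+B+C+E: weight 26, value 155
- A+C+D+E: weight 37, value 158
Minimum weight: 26 kg.

26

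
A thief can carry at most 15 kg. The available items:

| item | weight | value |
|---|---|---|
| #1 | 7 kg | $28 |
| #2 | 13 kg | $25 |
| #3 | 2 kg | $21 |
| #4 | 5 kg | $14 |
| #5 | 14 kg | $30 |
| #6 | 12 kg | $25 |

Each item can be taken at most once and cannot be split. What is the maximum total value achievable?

$63

This is a 0/1 knapsack; check combinations near the capacity.
- #1+#3+#4: weight 7+2+5=14, value 28+21+14=63
- #1+#3: weight 7+2=9, value 28+21=49
- #3+#6: weight 2+12=14, value 21+25=46
- #2+#3: weight 13+2=15, value 25+21=46
Best: $63.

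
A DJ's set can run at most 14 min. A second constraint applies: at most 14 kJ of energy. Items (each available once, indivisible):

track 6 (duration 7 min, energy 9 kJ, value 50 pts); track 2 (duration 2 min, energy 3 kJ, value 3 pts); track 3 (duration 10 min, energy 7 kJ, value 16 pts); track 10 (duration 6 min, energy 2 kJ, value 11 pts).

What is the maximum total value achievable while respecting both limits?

Feasible sets respecting both limits:
- track 6+track 10: duration 13, energy 11, value 61
- track 6+track 2: duration 9, energy 12, value 53
- track 6: duration 7, energy 9, value 50
- track 2+track 3: duration 12, energy 10, value 19
Best: 61 pts.

61 pts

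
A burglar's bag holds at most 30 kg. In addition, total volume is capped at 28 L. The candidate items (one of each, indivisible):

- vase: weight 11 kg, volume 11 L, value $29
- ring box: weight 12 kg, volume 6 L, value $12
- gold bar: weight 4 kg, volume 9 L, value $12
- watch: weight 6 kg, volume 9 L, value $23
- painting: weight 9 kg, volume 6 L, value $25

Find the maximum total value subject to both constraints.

$77

Feasible sets respecting both limits:
- vase+watch+painting: weight 26, volume 26, value 77
- vase+gold bar+painting: weight 24, volume 26, value 66
- vase+ring box+watch: weight 29, volume 26, value 64
- ring box+watch+painting: weight 27, volume 21, value 60
Best: $77.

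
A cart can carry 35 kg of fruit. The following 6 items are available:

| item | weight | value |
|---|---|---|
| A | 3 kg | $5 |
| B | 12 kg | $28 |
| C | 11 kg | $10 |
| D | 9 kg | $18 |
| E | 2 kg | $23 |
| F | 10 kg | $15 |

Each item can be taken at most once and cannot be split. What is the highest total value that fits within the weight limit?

$84

Check high-value combinations within 35 kg:
- B+D+E+F: weight 12+9+2+10=33, value 28+18+23+15=84
- B+C+D+E: weight 12+11+9+2=34, value 28+10+18+23=79
- B+C+E+F: weight 12+11+2+10=35, value 28+10+23+15=76
Best: $84.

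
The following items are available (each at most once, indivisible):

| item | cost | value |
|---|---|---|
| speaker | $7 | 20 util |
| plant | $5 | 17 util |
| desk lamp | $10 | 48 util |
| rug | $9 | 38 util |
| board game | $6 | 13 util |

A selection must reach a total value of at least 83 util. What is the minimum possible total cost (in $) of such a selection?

19

Subsets with value ≥ 83, sorted by total cost:
- desk lamp+rug: cost 19, value 86
- speaker+plant+desk lamp: cost 22, value 85
Minimum cost: 19 $.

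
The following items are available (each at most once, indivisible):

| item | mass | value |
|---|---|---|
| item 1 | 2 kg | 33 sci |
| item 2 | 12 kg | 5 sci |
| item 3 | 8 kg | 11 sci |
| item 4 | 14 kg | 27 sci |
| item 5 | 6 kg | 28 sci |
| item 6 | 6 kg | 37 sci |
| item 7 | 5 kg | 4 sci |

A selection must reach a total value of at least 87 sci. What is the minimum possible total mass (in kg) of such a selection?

14

Subsets with value ≥ 87, sorted by total mass:
- item 1+item 5+item 6: mass 14, value 98
- item 1+item 5+item 6+item 7: mass 19, value 102
- item 1+item 3+item 5+item 6: mass 22, value 109
Minimum mass: 14 kg.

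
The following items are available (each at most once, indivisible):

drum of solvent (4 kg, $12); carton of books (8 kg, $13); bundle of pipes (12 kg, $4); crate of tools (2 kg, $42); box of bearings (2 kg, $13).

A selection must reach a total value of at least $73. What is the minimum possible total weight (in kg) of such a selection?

16

Subsets with value ≥ 73, sorted by total weight:
- drum of solvent+carton of books+crate of tools+box of bearings: weight 16, value 80
- drum of solvent+carton of books+bundle of pipes+crate of tools+box of bearings: weight 28, value 84
Minimum weight: 16 kg.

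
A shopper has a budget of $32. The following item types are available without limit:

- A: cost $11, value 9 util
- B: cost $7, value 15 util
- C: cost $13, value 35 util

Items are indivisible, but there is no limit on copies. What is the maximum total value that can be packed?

70 util

Best value-per-unit is C at 35/13, and filling with it alone uses cost 2×13=26. No mix of the others beats 2×35 = 70.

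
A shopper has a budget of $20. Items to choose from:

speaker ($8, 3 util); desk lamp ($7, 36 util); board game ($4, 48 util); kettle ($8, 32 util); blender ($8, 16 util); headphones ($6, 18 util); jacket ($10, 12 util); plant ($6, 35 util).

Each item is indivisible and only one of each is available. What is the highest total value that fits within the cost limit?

119 util

This is a 0/1 knapsack; check combinations near the capacity.
- desk lamp+board game+plant: cost 7+4+6=17, value 36+48+35=119
- desk lamp+board game+kettle: cost 7+4+8=19, value 36+48+32=116
- board game+kettle+plant: cost 4+8+6=18, value 48+32+35=115
- desk lamp+board game+headphones: cost 7+4+6=17, value 36+48+18=102
Best: 119 util.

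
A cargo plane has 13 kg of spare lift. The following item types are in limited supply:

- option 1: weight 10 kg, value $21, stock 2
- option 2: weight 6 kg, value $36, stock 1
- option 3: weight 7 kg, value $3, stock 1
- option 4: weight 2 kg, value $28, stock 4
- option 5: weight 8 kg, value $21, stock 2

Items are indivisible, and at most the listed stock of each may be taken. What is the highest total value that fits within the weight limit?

$120

Best selections within weight 13 and stock limits:
- 1×option 2 + 3×option 4: weight 12, value 120
- 4×option 4: weight 8, value 112
- 1×option 2 + 2×option 4: weight 10, value 92
- 1×option 3 + 3×option 4: weight 13, value 87
Best: $120.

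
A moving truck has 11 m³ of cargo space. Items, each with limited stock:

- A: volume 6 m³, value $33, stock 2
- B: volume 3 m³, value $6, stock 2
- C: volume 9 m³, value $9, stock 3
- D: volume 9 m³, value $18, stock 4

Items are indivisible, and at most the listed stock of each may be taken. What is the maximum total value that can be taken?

Best selections within volume 11 and stock limits:
- 1×A + 1×B: volume 9, value 39
- 1×A: volume 6, value 33
- 1×D: volume 9, value 18
- 2×B: volume 6, value 12
Best: $39.

$39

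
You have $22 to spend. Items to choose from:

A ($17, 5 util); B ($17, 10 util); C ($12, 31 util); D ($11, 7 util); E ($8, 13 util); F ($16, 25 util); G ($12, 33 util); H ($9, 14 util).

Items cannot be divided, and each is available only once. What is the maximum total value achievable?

Check high-value combinations within $22:
- G+H: cost 12+9=21, value 33+14=47
- E+G: cost 8+12=20, value 13+33=46
- C+H: cost 12+9=21, value 31+14=45
- C+E: cost 12+8=20, value 31+13=44
- G: cost 12, value 33
Best: 47 util.

47 util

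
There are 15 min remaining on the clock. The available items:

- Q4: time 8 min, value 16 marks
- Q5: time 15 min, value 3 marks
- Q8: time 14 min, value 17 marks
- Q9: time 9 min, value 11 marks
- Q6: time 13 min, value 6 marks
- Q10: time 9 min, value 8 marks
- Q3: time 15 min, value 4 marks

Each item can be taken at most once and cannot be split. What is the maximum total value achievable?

Check high-value combinations within 15 min:
- Q8: time 14, value 17
- Q4: time 8, value 16
- Q9: time 9, value 11
- Q10: time 9, value 8
- Q6: time 13, value 6
Best: 17 marks.

17 marks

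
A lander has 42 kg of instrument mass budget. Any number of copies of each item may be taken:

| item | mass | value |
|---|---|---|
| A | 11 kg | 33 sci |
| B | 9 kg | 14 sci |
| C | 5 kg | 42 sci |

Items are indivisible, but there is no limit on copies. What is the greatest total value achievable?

Best value-per-unit is C at 42/5, and filling with it alone uses mass 8×5=40. No mix of the others beats 8×42 = 336.

336 sci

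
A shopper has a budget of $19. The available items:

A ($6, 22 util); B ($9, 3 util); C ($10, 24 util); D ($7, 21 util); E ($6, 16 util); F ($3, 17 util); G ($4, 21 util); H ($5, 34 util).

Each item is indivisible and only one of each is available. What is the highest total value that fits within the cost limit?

94 util

This is a 0/1 knapsack; check combinations near the capacity.
- A+F+G+H: cost 6+3+4+5=18, value 22+17+21+34=94
- D+F+G+H: cost 7+3+4+5=19, value 21+17+21+34=93
- E+F+G+H: cost 6+3+4+5=18, value 16+17+21+34=88
Best: 94 util.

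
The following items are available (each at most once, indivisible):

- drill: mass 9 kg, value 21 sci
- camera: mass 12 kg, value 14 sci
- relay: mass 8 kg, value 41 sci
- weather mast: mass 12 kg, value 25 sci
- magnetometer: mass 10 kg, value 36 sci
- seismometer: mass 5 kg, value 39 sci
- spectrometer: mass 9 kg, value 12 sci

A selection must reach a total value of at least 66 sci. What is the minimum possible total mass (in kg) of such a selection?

13

Subsets with value ≥ 66, sorted by total mass:
- relay+seismometer: mass 13, value 80
- magnetometer+seismometer: mass 15, value 75
- relay+magnetometer: mass 18, value 77
- relay+weather mast: mass 20, value 66
Minimum mass: 13 kg.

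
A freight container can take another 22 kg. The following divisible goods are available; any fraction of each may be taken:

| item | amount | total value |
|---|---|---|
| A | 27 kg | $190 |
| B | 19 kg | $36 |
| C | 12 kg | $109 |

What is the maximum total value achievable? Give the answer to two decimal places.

179.37

Take in order of value per unit:
- C (109/12 per unit): all 12 → value 109, running total 109.00
- A (190/27 per unit): 10 of 27 → value 10×190/27 = 70.3704, running total 179.37
Total 179.37.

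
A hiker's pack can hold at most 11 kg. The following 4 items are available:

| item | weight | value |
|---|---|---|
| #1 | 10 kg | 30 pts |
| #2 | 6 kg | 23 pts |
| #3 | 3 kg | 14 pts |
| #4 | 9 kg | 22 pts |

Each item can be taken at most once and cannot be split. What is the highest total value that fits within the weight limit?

37 pts

Check high-value combinations within 11 kg:
- #2+#3: weight 6+3=9, value 23+14=37
- #1: weight 10, value 30
- #2: weight 6, value 23
- #4: weight 9, value 22
- #3: weight 3, value 14
Best: 37 pts.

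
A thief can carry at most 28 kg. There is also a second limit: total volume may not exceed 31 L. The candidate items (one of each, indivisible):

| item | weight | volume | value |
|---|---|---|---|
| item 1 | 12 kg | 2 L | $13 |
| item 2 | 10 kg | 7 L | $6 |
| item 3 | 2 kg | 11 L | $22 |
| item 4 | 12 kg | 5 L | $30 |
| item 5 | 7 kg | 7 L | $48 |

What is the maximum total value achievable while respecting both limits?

$100

Feasible sets respecting both limits:
- item 3+item 4+item 5: weight 21, volume 23, value 100
- item 1+item 3+item 5: weight 21, volume 20, value 83
- item 4+item 5: weight 19, volume 12, value 78
- item 2+item 3+item 5: weight 19, volume 25, value 76
Best: $100.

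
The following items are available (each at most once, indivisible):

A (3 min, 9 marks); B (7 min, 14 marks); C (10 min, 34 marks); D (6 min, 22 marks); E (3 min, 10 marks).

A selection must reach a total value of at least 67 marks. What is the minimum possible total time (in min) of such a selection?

Subsets with value ≥ 67, sorted by total time:
- A+C+D+E: time 22, value 75
- B+C+D: time 23, value 70
- A+B+C+E: time 23, value 67
- B+C+D+E: time 26, value 80
Minimum time: 22 min.

22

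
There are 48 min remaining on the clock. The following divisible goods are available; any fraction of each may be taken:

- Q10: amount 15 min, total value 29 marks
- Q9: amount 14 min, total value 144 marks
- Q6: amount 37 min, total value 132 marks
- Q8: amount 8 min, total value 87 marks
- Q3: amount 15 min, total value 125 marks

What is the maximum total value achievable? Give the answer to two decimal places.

Take in order of value per unit:
- Q8 (87/8 per unit): all 8 → value 87, running total 87.00
- Q9 (144/14 per unit): all 14 → value 144, running total 231.00
- Q3 (125/15 per unit): all 15 → value 125, running total 356.00
- Q6 (132/37 per unit): 11 of 37 → value 11×132/37 = 39.2432, running total 395.24
Total 395.24.

395.24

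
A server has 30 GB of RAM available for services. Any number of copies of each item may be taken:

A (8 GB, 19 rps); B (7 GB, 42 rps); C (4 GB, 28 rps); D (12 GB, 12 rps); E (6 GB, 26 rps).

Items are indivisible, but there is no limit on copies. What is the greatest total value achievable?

196 rps

Best value-per-unit is C at 28/4; filling with it alone gives 7×28 = 196.
Optimal mix: 2×B + 4×C → memory 30, value 196.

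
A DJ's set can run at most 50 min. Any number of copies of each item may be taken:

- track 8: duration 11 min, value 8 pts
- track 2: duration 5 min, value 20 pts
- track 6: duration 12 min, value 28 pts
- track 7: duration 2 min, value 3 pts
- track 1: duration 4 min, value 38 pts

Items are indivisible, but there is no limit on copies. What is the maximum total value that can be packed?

459 pts

Best value-per-unit is track 1 at 38/4; filling with it alone gives 12×38 = 456.
Optimal mix: 1×track 7 + 12×track 1 → duration 50, value 459.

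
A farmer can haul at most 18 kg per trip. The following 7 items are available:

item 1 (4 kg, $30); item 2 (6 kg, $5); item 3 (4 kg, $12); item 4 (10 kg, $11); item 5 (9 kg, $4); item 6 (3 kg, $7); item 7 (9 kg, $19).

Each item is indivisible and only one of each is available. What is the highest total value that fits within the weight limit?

$61

Check high-value combinations within 18 kg:
- item 1+item 3+item 7: weight 4+4+9=17, value 30+12+19=61
- item 1+item 6+item 7: weight 4+3+9=16, value 30+7+19=56
- item 1+item 2+item 3+item 6: weight 4+6+4+3=17, value 30+5+12+7=54
- item 1+item 3+item 4: weight 4+4+10=18, value 30+12+11=53
- item 1+item 3+item 6: weight 4+4+3=11, value 30+12+7=49
Best: $61.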